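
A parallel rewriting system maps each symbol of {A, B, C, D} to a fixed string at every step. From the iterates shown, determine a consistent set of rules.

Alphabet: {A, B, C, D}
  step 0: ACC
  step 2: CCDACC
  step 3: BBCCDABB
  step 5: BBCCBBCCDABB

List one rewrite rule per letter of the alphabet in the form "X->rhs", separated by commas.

  step 2 ⇒ step 3: CCDACC ⇒ B·B·CC·DA·B·B
    A ↦ DA
    C ↦ B
    D ↦ CC
    B ↦ C  (constrained at step 3)

A->DA, B->C, C->B, D->CC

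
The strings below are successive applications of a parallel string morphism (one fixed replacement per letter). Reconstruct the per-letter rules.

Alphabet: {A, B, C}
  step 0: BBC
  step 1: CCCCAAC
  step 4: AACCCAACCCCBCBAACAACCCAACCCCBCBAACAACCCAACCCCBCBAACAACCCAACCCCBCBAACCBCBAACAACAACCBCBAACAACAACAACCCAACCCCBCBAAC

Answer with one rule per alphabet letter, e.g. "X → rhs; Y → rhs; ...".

A->CB, B->CC, C->AAC

  step 0 ⇒ step 1: BBC ⇒ CC·CC·AAC
    B ↦ CC
    C ↦ AAC
    A ↦ CB  (constrained at step 1)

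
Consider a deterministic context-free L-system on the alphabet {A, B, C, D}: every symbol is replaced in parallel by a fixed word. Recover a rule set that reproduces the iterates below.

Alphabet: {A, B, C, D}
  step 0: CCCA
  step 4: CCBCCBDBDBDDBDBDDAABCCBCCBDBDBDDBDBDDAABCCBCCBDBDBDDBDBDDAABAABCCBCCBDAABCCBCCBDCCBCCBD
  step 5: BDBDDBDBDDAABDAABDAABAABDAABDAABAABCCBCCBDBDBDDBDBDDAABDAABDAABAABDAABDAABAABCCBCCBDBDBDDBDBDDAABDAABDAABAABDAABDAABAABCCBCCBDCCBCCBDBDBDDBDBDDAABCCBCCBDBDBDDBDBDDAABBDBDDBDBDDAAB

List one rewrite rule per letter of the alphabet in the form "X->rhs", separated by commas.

  step 4 ⇒ step 5: CCBCCBDBDBDDBDBDDAABCCBCCBDBDBDDBDBDDAABCCBCCBDBDBDDBDBDDAABAABCCBCCBDAABCCBCCBDCCBCCBD ⇒ BD·BD·D·BD·BD·D·AAB·D·AAB·D·AAB·AAB·D·AAB·D·AAB·AAB·CCB·CCB·D·BD·BD·D·BD·BD·D·AAB·D·AAB·D·AAB·AAB·D·AAB·D·AAB·AAB·CCB·CCB·D·BD·BD·D·BD·BD·D·AAB·D·AAB·D·AAB·AAB·D·AAB·D·AAB·AAB·CCB·CCB·D·CCB·CCB·D·BD·BD·D·BD·BD·D·AAB·CCB·CCB·D·BD·BD·D·BD·BD·D·AAB·BD·BD·D·BD·BD·D·AAB
    A ↦ CCB
    B ↦ D
    C ↦ BD
    D ↦ AAB

A->CCB, B->D, C->BD, D->AAB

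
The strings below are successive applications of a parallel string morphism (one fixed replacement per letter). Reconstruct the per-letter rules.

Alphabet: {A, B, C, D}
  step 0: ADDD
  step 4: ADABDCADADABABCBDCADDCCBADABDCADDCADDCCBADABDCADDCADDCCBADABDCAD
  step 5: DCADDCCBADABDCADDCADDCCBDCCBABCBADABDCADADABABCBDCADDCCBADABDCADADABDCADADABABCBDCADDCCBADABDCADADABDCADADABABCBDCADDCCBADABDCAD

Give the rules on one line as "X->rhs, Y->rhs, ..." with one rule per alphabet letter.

A->DC, B->CB, C->AB, D->AD

  step 4 ⇒ step 5: ADABDCADADABABCBDCADDCCBADABDCADDCADDCCBADABDCADDCADDCCBADABDCAD ⇒ DC·AD·DC·CB·AD·AB·DC·AD·DC·AD·DC·CB·DC·CB·AB·CB·AD·AB·DC·AD·AD·AB·AB·CB·DC·AD·DC·CB·AD·AB·DC·AD·AD·AB·DC·AD·AD·AB·AB·CB·DC·AD·DC·CB·AD·AB·DC·AD·AD·AB·DC·AD·AD·AB·AB·CB·DC·AD·DC·CB·AD·AB·DC·AD
    A ↦ DC
    B ↦ CB
    C ↦ AB
    D ↦ AD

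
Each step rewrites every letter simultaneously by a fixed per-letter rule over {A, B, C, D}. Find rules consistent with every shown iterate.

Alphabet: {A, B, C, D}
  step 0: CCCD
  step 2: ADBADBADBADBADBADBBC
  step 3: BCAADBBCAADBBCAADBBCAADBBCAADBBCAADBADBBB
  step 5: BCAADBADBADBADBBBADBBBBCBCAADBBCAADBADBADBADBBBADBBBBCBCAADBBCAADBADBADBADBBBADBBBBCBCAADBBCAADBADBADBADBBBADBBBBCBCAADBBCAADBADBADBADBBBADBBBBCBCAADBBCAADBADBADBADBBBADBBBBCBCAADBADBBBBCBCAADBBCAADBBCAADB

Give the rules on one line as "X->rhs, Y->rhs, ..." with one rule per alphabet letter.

A->BC, B->ADB, C->BB, D->A

  step 2 ⇒ step 3: ADBADBADBADBADBADBBC ⇒ BC·A·ADB·BC·A·ADB·BC·A·ADB·BC·A·ADB·BC·A·ADB·BC·A·ADB·ADB·BB
    A ↦ BC
    B ↦ ADB
    C ↦ BB
    D ↦ A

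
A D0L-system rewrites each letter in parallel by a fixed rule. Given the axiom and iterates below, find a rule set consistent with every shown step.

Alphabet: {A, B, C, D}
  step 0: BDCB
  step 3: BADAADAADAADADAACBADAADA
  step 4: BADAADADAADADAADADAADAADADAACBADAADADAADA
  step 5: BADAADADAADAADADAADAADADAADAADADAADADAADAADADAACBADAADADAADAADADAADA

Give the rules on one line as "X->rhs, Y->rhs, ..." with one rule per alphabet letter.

  step 4 ⇒ step 5: BADAADADAADADAADADAADAADADAACBADAADADAADA ⇒ BA·DA·A·DA·DA·A·DA·A·DA·DA·A·DA·A·DA·DA·A·DA·A·DA·DA·A·DA·DA·A·DA·A·DA·DA·AC·BA·DA·A·DA·DA·A·DA·A·DA·DA·A·DA
    A ↦ DA
    B ↦ BA
    C ↦ AC
    D ↦ A

A->DA, B->BA, C->AC, D->A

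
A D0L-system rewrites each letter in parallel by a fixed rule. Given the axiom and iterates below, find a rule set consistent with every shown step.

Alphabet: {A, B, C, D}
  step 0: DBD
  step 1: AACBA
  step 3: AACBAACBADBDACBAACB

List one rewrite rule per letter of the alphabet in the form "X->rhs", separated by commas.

A->DB, B->ACB, C->D, D->A

  step 0 ⇒ step 1: DBD ⇒ A·ACB·A
    B ↦ ACB
    D ↦ A
    A ↦ DB  (constrained at step 1)
    C ↦ D  (constrained at step 1)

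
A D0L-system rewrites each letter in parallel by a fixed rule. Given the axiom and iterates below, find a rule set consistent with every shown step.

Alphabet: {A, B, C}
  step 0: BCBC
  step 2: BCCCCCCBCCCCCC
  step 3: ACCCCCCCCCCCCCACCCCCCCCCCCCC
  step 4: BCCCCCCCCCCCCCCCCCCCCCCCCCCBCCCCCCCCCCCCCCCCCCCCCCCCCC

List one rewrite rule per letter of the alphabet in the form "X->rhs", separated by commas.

  step 3 ⇒ step 4: ACCCCCCCCCCCCCACCCCCCCCCCCCC ⇒ B·CC·CC·CC·CC·CC·CC·CC·CC·CC·CC·CC·CC·CC·B·CC·CC·CC·CC·CC·CC·CC·CC·CC·CC·CC·CC·CC
    A ↦ B
    C ↦ CC
  step 2 ⇒ step 3: BCCCCCCBCCCCCC ⇒ AC·CC·CC·CC·CC·CC·CC·AC·CC·CC·CC·CC·CC·CC
    B ↦ AC

A->B, B->AC, C->CC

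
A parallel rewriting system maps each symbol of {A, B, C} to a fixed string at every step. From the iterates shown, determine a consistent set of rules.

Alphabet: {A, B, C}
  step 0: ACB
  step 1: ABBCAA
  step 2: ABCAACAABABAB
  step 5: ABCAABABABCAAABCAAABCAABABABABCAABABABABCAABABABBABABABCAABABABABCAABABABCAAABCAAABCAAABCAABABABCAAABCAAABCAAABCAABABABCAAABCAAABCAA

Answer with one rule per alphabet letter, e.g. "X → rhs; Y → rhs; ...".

A->AB, B->CAA, C->B

  step 1 ⇒ step 2: ABBCAA ⇒ AB·CAA·CAA·B·AB·AB
    A ↦ AB
    B ↦ CAA
    C ↦ B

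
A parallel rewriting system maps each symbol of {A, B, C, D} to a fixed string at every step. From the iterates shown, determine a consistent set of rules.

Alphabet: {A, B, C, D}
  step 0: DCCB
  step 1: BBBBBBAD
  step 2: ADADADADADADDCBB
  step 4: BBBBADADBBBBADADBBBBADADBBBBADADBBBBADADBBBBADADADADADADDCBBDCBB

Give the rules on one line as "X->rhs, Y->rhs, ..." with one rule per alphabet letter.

A->DC, B->AD, C->BB, D->BB

  step 1 ⇒ step 2: BBBBBBAD ⇒ AD·AD·AD·AD·AD·AD·DC·BB
    A ↦ DC
    B ↦ AD
    D ↦ BB
  step 0 ⇒ step 1: DCCB ⇒ BB·BB·BB·AD
    C ↦ BB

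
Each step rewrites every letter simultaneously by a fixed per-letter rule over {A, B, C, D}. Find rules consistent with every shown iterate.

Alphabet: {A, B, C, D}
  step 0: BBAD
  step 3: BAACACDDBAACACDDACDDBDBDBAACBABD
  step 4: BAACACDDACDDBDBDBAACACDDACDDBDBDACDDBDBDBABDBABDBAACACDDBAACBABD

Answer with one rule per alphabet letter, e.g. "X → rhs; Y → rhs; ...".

  step 3 ⇒ step 4: BAACACDDBAACACDDACDDBDBDBAACBABD ⇒ BA·AC·AC·DD·AC·DD·BD·BD·BA·AC·AC·DD·AC·DD·BD·BD·AC·DD·BD·BD·BA·BD·BA·BD·BA·AC·AC·DD·BA·AC·BA·BD
    A ↦ AC
    B ↦ BA
    C ↦ DD
    D ↦ BD

A->AC, B->BA, C->DD, D->BD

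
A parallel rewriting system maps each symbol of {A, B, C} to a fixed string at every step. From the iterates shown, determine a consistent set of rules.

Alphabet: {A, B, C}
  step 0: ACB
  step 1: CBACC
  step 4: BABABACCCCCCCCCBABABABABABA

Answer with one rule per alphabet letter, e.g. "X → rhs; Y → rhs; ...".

A->C, B->CC, C->BA

  step 0 ⇒ step 1: ACB ⇒ C·BA·CC
    A ↦ C
    B ↦ CC
    C ↦ BA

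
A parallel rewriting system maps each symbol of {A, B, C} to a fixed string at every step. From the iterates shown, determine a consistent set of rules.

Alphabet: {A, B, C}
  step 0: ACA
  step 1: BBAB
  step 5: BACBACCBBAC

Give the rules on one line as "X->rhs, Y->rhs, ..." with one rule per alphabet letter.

A->B, B->C, C->BA

  step 0 ⇒ step 1: ACA ⇒ B·BA·B
    A ↦ B
    C ↦ BA
    B ↦ C  (constrained at step 1)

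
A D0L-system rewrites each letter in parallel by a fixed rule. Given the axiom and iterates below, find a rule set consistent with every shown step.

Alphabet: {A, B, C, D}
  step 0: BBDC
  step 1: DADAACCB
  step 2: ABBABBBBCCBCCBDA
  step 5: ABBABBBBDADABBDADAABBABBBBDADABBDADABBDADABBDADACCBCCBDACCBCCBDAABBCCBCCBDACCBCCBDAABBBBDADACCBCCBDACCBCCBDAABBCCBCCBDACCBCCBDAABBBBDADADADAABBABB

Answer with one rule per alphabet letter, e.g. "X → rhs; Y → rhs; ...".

  step 1 ⇒ step 2: DADAACCB ⇒ A·BB·A·BB·BB·CCB·CCB·DA
    A ↦ BB
    B ↦ DA
    C ↦ CCB
    D ↦ A

A->BB, B->DA, C->CCB, D->A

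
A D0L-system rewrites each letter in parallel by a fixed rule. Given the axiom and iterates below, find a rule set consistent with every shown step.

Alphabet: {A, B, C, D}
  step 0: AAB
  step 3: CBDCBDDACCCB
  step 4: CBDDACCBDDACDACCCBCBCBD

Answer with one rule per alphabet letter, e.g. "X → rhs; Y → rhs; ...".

A->C, B->D, C->CB, D->DAC

  step 3 ⇒ step 4: CBDCBDDACCCB ⇒ CB·D·DAC·CB·D·DAC·DAC·C·CB·CB·CB·D
    A ↦ C
    B ↦ D
    C ↦ CB
    D ↦ DAC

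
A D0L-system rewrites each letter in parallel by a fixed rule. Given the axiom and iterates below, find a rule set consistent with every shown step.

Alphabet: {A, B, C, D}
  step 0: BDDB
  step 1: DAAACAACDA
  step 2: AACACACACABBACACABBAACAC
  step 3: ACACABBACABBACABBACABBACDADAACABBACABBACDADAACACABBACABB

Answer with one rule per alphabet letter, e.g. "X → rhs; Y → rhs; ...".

  step 2 ⇒ step 3: AACACACACABBACACABBAACAC ⇒ AC·AC·ABB·AC·ABB·AC·ABB·AC·ABB·AC·DA·DA·AC·ABB·AC·ABB·AC·DA·DA·AC·AC·ABB·AC·ABB
    A ↦ AC
    B ↦ DA
    C ↦ ABB
  step 0 ⇒ step 1: BDDB ⇒ DA·AAC·AAC·DA
    D ↦ AAC

A->AC, B->DA, C->ABB, D->AAC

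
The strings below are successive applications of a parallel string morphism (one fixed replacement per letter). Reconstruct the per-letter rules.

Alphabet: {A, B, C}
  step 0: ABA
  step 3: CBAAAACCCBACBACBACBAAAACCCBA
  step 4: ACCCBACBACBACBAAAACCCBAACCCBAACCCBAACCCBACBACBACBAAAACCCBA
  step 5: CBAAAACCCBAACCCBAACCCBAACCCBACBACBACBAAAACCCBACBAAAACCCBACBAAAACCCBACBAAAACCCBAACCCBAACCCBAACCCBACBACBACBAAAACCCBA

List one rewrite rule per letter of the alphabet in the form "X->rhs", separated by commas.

A->CBA, B->CC, C->A

  step 4 ⇒ step 5: ACCCBACBACBACBAAAACCCBAACCCBAACCCBAACCCBACBACBACBAAAACCCBA ⇒ CBA·A·A·A·CC·CBA·A·CC·CBA·A·CC·CBA·A·CC·CBA·CBA·CBA·CBA·A·A·A·CC·CBA·CBA·A·A·A·CC·CBA·CBA·A·A·A·CC·CBA·CBA·A·A·A·CC·CBA·A·CC·CBA·A·CC·CBA·A·CC·CBA·CBA·CBA·CBA·A·A·A·CC·CBA
    A ↦ CBA
    B ↦ CC
    C ↦ A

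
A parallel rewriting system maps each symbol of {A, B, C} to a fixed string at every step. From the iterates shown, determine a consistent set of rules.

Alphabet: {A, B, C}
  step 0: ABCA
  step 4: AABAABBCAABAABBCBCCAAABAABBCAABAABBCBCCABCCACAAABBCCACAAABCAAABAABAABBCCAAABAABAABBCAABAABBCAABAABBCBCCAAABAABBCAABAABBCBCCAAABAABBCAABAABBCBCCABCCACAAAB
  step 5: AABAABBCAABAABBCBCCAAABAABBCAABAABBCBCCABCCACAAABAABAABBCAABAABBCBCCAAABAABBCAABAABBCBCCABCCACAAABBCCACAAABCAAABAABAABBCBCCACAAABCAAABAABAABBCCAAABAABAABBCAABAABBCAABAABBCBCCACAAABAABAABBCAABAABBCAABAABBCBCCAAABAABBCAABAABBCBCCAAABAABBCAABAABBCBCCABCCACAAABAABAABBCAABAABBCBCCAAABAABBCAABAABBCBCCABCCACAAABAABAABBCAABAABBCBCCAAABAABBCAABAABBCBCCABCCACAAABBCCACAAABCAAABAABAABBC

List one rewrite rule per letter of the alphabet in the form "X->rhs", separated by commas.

  step 4 ⇒ step 5: AABAABBCAABAABBCBCCAAABAABBCAABAABBCBCCABCCACAAABBCCACAAABCAAABAABAABBCCAAABAABAABBCAABAABBCAABAABBCBCCAAABAABBCAABAABBCBCCAAABAABBCAABAABBCBCCABCCACAAAB ⇒ AAB·AAB·BC·AAB·AAB·BC·BC·CA·AAB·AAB·BC·AAB·AAB·BC·BC·CA·BC·CA·CA·AAB·AAB·AAB·BC·AAB·AAB·BC·BC·CA·AAB·AAB·BC·AAB·AAB·BC·BC·CA·BC·CA·CA·AAB·BC·CA·CA·AAB·CA·AAB·AAB·AAB·BC·BC·CA·CA·AAB·CA·AAB·AAB·AAB·BC·CA·AAB·AAB·AAB·BC·AAB·AAB·BC·AAB·AAB·BC·BC·CA·CA·AAB·AAB·AAB·BC·AAB·AAB·BC·AAB·AAB·BC·BC·CA·AAB·AAB·BC·AAB·AAB·BC·BC·CA·AAB·AAB·BC·AAB·AAB·BC·BC·CA·BC·CA·CA·AAB·AAB·AAB·BC·AAB·AAB·BC·BC·CA·AAB·AAB·BC·AAB·AAB·BC·BC·CA·BC·CA·CA·AAB·AAB·AAB·BC·AAB·AAB·BC·BC·CA·AAB·AAB·BC·AAB·AAB·BC·BC·CA·BC·CA·CA·AAB·BC·CA·CA·AAB·CA·AAB·AAB·AAB·BC
    A ↦ AAB
    B ↦ BC
    C ↦ CA

A->AAB, B->BC, C->CA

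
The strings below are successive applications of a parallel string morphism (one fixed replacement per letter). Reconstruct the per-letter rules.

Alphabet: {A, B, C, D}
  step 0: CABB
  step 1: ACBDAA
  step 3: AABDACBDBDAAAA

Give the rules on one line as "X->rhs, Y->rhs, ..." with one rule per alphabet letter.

A->BD, B->A, C->AC, D->A

  step 0 ⇒ step 1: CABB ⇒ AC·BD·A·A
    A ↦ BD
    B ↦ A
    C ↦ AC
    D ↦ A  (constrained at step 1)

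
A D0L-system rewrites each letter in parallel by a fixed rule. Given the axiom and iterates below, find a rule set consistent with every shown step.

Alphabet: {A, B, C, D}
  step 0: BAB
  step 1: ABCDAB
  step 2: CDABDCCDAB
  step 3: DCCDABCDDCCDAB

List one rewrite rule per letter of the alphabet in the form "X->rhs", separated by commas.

A->CD, B->AB, C->D, D->C

  step 2 ⇒ step 3: CDABDCCDAB ⇒ D·C·CD·AB·C·D·D·C·CD·AB
    A ↦ CD
    B ↦ AB
    C ↦ D
    D ↦ C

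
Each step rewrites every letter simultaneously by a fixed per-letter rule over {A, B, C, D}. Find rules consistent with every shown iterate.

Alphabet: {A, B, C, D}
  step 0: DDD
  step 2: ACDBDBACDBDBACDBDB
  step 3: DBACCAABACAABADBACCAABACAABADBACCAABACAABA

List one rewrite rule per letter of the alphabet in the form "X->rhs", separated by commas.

A->DB, B->BA, C->AC, D->CAA

  step 2 ⇒ step 3: ACDBDBACDBDBACDBDB ⇒ DB·AC·CAA·BA·CAA·BA·DB·AC·CAA·BA·CAA·BA·DB·AC·CAA·BA·CAA·BA
    A ↦ DB
    B ↦ BA
    C ↦ AC
    D ↦ CAA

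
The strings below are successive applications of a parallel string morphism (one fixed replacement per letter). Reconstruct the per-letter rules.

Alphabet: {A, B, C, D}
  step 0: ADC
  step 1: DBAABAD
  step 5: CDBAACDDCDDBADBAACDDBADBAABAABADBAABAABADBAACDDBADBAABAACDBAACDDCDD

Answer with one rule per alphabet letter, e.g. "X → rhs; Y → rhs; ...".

  step 0 ⇒ step 1: ADC ⇒ D·BAA·BAD
    A ↦ D
    C ↦ BAD
    D ↦ BAA
    B ↦ C  (constrained at step 1)

A->D, B->C, C->BAD, D->BAA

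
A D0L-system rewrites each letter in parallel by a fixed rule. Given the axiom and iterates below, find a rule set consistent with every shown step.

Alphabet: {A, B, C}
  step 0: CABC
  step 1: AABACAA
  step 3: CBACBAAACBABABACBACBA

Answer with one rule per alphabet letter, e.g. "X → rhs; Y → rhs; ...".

  step 0 ⇒ step 1: CABC ⇒ AA·BA·C·AA
    A ↦ BA
    B ↦ C
    C ↦ AA

A->BA, B->C, C->AA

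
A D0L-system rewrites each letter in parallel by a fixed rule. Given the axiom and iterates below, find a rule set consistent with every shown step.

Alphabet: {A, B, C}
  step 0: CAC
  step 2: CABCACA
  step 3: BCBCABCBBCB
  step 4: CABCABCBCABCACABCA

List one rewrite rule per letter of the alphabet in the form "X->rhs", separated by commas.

A->CB, B->CA, C->B

  step 3 ⇒ step 4: BCBCABCBBCB ⇒ CA·B·CA·B·CB·CA·B·CA·CA·B·CA
    A ↦ CB
    B ↦ CA
    C ↦ B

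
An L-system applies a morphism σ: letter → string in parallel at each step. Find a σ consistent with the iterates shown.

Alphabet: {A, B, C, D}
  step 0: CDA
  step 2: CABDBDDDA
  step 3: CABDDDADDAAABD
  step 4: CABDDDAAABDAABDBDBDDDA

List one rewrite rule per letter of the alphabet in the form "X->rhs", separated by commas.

A->BD, B->DD, C->CA, D->A

  step 3 ⇒ step 4: CABDDDADDAAABD ⇒ CA·BD·DD·A·A·A·BD·A·A·BD·BD·BD·DD·A
    A ↦ BD
    B ↦ DD
    C ↦ CA
    D ↦ A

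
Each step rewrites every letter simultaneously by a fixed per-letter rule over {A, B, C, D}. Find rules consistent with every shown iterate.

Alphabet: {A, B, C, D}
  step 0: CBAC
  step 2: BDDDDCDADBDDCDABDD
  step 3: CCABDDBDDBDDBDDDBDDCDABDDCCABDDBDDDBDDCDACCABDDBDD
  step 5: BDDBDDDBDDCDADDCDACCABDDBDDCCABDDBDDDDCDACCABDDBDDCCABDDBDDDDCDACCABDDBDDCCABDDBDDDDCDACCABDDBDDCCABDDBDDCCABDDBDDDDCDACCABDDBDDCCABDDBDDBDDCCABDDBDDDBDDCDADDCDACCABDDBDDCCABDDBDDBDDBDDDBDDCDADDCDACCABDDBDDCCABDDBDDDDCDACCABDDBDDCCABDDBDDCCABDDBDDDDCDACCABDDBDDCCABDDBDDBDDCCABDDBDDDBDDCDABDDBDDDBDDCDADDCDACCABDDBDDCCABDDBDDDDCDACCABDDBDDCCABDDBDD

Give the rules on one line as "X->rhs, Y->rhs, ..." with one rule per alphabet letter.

  step 2 ⇒ step 3: BDDDDCDADBDDCDABDD ⇒ CCA·BDD·BDD·BDD·BDD·D·BDD·CDA·BDD·CCA·BDD·BDD·D·BDD·CDA·CCA·BDD·BDD
    A ↦ CDA
    B ↦ CCA
    C ↦ D
    D ↦ BDD

A->CDA, B->CCA, C->D, D->BDD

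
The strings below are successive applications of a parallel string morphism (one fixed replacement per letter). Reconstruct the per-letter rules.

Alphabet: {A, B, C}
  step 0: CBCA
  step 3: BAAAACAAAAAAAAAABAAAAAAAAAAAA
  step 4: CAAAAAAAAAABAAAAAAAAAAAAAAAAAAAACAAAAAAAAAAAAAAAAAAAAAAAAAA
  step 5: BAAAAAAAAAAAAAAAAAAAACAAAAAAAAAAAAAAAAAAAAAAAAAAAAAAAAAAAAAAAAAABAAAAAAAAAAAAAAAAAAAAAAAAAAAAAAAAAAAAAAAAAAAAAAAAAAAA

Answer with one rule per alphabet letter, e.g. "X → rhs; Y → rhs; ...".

A->AA, B->CAA, C->B

  step 4 ⇒ step 5: CAAAAAAAAAABAAAAAAAAAAAAAAAAAAAACAAAAAAAAAAAAAAAAAAAAAAAAAA ⇒ B·AA·AA·AA·AA·AA·AA·AA·AA·AA·AA·CAA·AA·AA·AA·AA·AA·AA·AA·AA·AA·AA·AA·AA·AA·AA·AA·AA·AA·AA·AA·AA·B·AA·AA·AA·AA·AA·AA·AA·AA·AA·AA·AA·AA·AA·AA·AA·AA·AA·AA·AA·AA·AA·AA·AA·AA·AA·AA
    A ↦ AA
    B ↦ CAA
    C ↦ B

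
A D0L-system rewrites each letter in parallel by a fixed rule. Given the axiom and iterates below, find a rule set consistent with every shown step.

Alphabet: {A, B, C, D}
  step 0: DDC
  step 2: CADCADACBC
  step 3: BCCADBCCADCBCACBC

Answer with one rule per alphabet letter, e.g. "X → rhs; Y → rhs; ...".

  step 2 ⇒ step 3: CADCADACBC ⇒ BC·C·AD·BC·C·AD·C·BC·AC·BC
    A ↦ C
    B ↦ AC
    C ↦ BC
    D ↦ AD

A->C, B->AC, C->BC, D->AD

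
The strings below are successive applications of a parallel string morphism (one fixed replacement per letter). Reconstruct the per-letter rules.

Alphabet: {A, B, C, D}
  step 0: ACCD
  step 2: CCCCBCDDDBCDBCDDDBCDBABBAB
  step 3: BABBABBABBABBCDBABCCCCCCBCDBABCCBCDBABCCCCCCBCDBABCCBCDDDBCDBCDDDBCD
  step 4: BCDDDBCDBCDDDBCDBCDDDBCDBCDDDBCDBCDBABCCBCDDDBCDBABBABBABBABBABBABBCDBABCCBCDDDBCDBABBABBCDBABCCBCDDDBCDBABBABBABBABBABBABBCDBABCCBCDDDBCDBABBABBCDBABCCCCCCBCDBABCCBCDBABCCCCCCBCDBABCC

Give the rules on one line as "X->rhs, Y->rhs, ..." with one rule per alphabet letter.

  step 3 ⇒ step 4: BABBABBABBABBCDBABCCCCCCBCDBABCCBCDBABCCCCCCBCDBABCCBCDDDBCDBCDDDBCD ⇒ BCD·DD·BCD·BCD·DD·BCD·BCD·DD·BCD·BCD·DD·BCD·BCD·BAB·CC·BCD·DD·BCD·BAB·BAB·BAB·BAB·BAB·BAB·BCD·BAB·CC·BCD·DD·BCD·BAB·BAB·BCD·BAB·CC·BCD·DD·BCD·BAB·BAB·BAB·BAB·BAB·BAB·BCD·BAB·CC·BCD·DD·BCD·BAB·BAB·BCD·BAB·CC·CC·CC·BCD·BAB·CC·BCD·BAB·CC·CC·CC·BCD·BAB·CC
    A ↦ DD
    B ↦ BCD
    C ↦ BAB
    D ↦ CC

A->DD, B->BCD, C->BAB, D->CC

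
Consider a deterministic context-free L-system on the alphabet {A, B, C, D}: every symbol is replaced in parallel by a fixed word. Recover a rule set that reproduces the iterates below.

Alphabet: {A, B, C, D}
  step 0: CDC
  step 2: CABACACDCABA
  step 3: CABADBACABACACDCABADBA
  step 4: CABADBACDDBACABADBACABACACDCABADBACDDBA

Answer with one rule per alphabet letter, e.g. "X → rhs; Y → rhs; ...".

A->BA, B->D, C->CA, D->CD

  step 3 ⇒ step 4: CABADBACABACACDCABADBA ⇒ CA·BA·D·BA·CD·D·BA·CA·BA·D·BA·CA·BA·CA·CD·CA·BA·D·BA·CD·D·BA
    A ↦ BA
    B ↦ D
    C ↦ CA
    D ↦ CD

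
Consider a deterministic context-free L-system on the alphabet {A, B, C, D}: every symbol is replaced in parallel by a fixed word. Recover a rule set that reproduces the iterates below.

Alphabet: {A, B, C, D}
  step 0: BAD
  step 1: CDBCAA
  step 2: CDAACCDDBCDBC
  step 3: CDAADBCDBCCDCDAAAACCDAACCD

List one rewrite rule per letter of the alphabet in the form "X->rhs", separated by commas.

A->DBC, B->C, C->CD, D->AA

  step 2 ⇒ step 3: CDAACCDDBCDBC ⇒ CD·AA·DBC·DBC·CD·CD·AA·AA·C·CD·AA·C·CD
    A ↦ DBC
    B ↦ C
    C ↦ CD
    D ↦ AA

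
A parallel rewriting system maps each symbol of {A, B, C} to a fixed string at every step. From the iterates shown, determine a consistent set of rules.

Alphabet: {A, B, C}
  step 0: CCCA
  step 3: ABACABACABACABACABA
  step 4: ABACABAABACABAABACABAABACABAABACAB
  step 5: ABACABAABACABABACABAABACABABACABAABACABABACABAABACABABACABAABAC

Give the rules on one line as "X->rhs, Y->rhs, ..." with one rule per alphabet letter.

  step 4 ⇒ step 5: ABACABAABACABAABACABAABACABAABACAB ⇒ AB·AC·AB·A·AB·AC·AB·AB·AC·AB·A·AB·AC·AB·AB·AC·AB·A·AB·AC·AB·AB·AC·AB·A·AB·AC·AB·AB·AC·AB·A·AB·AC
    A ↦ AB
    B ↦ AC
    C ↦ A

A->AB, B->AC, C->A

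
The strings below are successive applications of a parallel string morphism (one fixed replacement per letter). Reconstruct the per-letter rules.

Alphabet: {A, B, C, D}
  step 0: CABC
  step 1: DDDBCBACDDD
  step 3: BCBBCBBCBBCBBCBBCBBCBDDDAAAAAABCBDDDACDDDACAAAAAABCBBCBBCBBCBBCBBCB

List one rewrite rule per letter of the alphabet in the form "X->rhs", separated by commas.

A->BCB, B->AC, C->DDD, D->AA

  step 0 ⇒ step 1: CABC ⇒ DDD·BCB·AC·DDD
    A ↦ BCB
    B ↦ AC
    C ↦ DDD
    D ↦ AA  (constrained at step 1)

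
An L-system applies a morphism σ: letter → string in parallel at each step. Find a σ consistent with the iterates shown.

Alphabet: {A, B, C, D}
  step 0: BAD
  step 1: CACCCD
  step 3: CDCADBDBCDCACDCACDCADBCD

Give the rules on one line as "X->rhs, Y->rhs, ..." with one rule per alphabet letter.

A->CC, B->CA, C->DB, D->CD

  step 0 ⇒ step 1: BAD ⇒ CA·CC·CD
    A ↦ CC
    B ↦ CA
    D ↦ CD
    C ↦ DB  (constrained at step 1)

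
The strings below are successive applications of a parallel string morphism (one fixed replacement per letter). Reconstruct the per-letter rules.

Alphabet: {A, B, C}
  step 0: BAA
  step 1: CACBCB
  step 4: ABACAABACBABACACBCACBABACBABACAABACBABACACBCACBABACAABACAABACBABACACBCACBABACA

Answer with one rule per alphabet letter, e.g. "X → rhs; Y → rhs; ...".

  step 0 ⇒ step 1: BAA ⇒ CA·CB·CB
    A ↦ CB
    B ↦ CA
    C ↦ ABA  (constrained at step 1)

A->CB, B->CA, C->ABA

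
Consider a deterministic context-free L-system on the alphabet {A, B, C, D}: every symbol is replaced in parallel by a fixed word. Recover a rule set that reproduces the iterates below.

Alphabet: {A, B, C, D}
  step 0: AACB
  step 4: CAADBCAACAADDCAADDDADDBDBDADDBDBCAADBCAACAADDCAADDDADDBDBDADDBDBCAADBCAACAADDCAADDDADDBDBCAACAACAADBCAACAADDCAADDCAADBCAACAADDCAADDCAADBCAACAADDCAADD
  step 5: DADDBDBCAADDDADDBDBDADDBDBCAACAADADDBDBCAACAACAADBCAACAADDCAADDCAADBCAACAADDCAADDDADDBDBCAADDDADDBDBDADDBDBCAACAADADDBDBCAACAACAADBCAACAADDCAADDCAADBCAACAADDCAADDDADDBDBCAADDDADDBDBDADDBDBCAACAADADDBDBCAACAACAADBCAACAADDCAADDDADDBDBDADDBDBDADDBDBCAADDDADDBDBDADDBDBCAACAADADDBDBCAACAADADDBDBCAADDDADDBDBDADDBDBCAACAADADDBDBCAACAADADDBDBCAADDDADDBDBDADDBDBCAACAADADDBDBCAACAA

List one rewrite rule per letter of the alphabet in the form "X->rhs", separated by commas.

A->DB, B->DD, C->DAD, D->CAA

  step 4 ⇒ step 5: CAADBCAACAADDCAADDDADDBDBDADDBDBCAADBCAACAADDCAADDDADDBDBDADDBDBCAADBCAACAADDCAADDDADDBDBCAACAACAADBCAACAADDCAADDCAADBCAACAADDCAADDCAADBCAACAADDCAADD ⇒ DAD·DB·DB·CAA·DD·DAD·DB·DB·DAD·DB·DB·CAA·CAA·DAD·DB·DB·CAA·CAA·CAA·DB·CAA·CAA·DD·CAA·DD·CAA·DB·CAA·CAA·DD·CAA·DD·DAD·DB·DB·CAA·DD·DAD·DB·DB·DAD·DB·DB·CAA·CAA·DAD·DB·DB·CAA·CAA·CAA·DB·CAA·CAA·DD·CAA·DD·CAA·DB·CAA·CAA·DD·CAA·DD·DAD·DB·DB·CAA·DD·DAD·DB·DB·DAD·DB·DB·CAA·CAA·DAD·DB·DB·CAA·CAA·CAA·DB·CAA·CAA·DD·CAA·DD·DAD·DB·DB·DAD·DB·DB·DAD·DB·DB·CAA·DD·DAD·DB·DB·DAD·DB·DB·CAA·CAA·DAD·DB·DB·CAA·CAA·DAD·DB·DB·CAA·DD·DAD·DB·DB·DAD·DB·DB·CAA·CAA·DAD·DB·DB·CAA·CAA·DAD·DB·DB·CAA·DD·DAD·DB·DB·DAD·DB·DB·CAA·CAA·DAD·DB·DB·CAA·CAA
    A ↦ DB
    B ↦ DD
    C ↦ DAD
    D ↦ CAA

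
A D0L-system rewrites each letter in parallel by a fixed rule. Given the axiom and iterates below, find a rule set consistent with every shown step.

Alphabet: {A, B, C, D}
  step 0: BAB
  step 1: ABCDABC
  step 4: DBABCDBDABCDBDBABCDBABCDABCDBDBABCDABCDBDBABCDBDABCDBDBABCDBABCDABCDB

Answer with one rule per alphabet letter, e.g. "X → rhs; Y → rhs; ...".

  step 0 ⇒ step 1: BAB ⇒ ABC·D·ABC
    A ↦ D
    B ↦ ABC
    C ↦ DB  (constrained at step 1)
    D ↦ DB  (constrained at step 1)

A->D, B->ABC, C->DB, D->DB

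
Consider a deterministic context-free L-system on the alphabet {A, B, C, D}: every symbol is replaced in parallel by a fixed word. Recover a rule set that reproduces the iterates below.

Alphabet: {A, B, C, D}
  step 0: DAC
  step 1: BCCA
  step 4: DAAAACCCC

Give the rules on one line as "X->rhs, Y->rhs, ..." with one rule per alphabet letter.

A->CC, B->D, C->A, D->B

  step 0 ⇒ step 1: DAC ⇒ B·CC·A
    A ↦ CC
    C ↦ A
    D ↦ B
    B ↦ D  (constrained at step 1)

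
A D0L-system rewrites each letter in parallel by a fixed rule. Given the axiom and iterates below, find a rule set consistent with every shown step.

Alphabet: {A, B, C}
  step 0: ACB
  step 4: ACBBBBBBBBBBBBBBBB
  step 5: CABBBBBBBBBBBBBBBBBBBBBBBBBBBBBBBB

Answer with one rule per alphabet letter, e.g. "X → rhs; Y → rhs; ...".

  step 4 ⇒ step 5: ACBBBBBBBBBBBBBBBB ⇒ C·A·BB·BB·BB·BB·BB·BB·BB·BB·BB·BB·BB·BB·BB·BB·BB·BB
    A ↦ C
    B ↦ BB
    C ↦ A

A->C, B->BB, C->A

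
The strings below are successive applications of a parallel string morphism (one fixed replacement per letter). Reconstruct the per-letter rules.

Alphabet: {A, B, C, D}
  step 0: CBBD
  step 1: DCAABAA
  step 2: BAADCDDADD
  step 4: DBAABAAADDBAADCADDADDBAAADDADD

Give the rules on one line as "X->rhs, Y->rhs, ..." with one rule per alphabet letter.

  step 1 ⇒ step 2: DCAABAA ⇒ BAA·DC·D·D·A·D·D
    A ↦ D
    B ↦ A
    C ↦ DC
    D ↦ BAA

A->D, B->A, C->DC, D->BAA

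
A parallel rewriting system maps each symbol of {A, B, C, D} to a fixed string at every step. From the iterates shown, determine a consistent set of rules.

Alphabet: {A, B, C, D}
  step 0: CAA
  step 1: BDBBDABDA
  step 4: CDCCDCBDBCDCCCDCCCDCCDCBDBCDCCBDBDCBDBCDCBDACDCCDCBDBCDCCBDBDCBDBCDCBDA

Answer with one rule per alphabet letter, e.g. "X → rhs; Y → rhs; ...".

A->BDA, B->C, C->BDB, D->DC

  step 0 ⇒ step 1: CAA ⇒ BDB·BDA·BDA
    A ↦ BDA
    C ↦ BDB
    B ↦ C  (constrained at step 1)
    D ↦ DC  (constrained at step 1)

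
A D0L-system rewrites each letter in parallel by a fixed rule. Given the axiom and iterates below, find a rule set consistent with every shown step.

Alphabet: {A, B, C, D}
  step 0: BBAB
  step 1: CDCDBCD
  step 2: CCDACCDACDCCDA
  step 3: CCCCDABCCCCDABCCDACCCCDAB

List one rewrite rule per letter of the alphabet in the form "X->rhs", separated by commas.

  step 2 ⇒ step 3: CCDACCDACDCCDA ⇒ CC·CC·DA·B·CC·CC·DA·B·CC·DA·CC·CC·DA·B
    A ↦ B
    C ↦ CC
    D ↦ DA
  step 0 ⇒ step 1: BBAB ⇒ CD·CD·B·CD
    B ↦ CD

A->B, B->CD, C->CC, D->DA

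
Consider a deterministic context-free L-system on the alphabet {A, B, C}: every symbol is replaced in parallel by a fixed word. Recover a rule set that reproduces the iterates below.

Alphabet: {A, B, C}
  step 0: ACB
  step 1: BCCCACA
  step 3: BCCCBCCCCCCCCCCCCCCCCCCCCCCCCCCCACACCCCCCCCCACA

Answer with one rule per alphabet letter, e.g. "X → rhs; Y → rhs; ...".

  step 0 ⇒ step 1: ACB ⇒ B·CCC·ACA
    A ↦ B
    B ↦ ACA
    C ↦ CCC

A->B, B->ACA, C->CCC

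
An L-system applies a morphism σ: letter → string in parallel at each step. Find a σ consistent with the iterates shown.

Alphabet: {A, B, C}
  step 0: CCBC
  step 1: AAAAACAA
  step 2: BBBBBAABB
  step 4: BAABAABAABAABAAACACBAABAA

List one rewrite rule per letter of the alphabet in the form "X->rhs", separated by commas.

  step 1 ⇒ step 2: AAAAACAA ⇒ B·B·B·B·B·AA·B·B
    A ↦ B
    C ↦ AA
  step 0 ⇒ step 1: CCBC ⇒ AA·AA·AC·AA
    B ↦ AC

A->B, B->AC, C->AA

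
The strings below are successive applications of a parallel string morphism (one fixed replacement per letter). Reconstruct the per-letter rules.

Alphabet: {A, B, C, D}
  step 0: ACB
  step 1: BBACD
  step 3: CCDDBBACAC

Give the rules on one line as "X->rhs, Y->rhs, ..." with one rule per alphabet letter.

  step 0 ⇒ step 1: ACB ⇒ BB·AC·D
    A ↦ BB
    B ↦ D
    C ↦ AC
    D ↦ C  (constrained at step 1)

A->BB, B->D, C->AC, D->C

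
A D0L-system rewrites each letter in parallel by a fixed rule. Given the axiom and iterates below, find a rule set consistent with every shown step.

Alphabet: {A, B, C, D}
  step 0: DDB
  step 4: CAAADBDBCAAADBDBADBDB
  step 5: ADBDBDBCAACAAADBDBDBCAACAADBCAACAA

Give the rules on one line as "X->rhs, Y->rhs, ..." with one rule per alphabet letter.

  step 4 ⇒ step 5: CAAADBDBCAAADBDBADBDB ⇒ A·DB·DB·DB·CA·A·CA·A·A·DB·DB·DB·CA·A·CA·A·DB·CA·A·CA·A
    A ↦ DB
    B ↦ A
    C ↦ A
    D ↦ CA

A->DB, B->A, C->A, D->CA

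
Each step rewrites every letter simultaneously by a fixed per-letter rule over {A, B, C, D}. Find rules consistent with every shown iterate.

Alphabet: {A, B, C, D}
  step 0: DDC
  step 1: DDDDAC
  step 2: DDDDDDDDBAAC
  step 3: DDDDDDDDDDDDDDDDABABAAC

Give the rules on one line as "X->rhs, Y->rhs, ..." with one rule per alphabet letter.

A->BA, B->A, C->AC, D->DD

  step 2 ⇒ step 3: DDDDDDDDBAAC ⇒ DD·DD·DD·DD·DD·DD·DD·DD·A·BA·BA·AC
    A ↦ BA
    B ↦ A
    C ↦ AC
    D ↦ DD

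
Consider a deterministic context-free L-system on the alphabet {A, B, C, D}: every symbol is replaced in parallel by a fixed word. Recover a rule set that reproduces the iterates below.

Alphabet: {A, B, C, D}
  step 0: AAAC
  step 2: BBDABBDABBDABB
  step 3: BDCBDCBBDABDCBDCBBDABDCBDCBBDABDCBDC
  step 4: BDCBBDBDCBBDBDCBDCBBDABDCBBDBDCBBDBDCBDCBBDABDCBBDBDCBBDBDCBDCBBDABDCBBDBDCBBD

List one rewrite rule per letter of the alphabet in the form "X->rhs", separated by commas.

  step 3 ⇒ step 4: BDCBDCBBDABDCBDCBBDABDCBDCBBDABDCBDC ⇒ BDC·BB·D·BDC·BB·D·BDC·BDC·BB·DA·BDC·BB·D·BDC·BB·D·BDC·BDC·BB·DA·BDC·BB·D·BDC·BB·D·BDC·BDC·BB·DA·BDC·BB·D·BDC·BB·D
    A ↦ DA
    B ↦ BDC
    C ↦ D
    D ↦ BB

A->DA, B->BDC, C->D, D->BB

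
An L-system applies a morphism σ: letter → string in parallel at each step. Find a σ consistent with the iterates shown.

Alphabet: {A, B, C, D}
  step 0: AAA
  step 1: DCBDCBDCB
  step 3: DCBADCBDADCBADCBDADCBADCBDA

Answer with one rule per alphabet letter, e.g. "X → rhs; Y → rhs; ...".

A->DCB, B->C, C->DA, D->A

  step 0 ⇒ step 1: AAA ⇒ DCB·DCB·DCB
    A ↦ DCB
    B ↦ C  (constrained at step 1)
    C ↦ DA  (constrained at step 1)
    D ↦ A  (constrained at step 1)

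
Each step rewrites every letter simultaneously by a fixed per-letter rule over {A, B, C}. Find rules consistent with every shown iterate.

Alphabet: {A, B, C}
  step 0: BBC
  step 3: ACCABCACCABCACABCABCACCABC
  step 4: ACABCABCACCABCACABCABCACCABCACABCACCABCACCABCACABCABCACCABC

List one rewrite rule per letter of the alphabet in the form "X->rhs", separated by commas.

  step 3 ⇒ step 4: ACCABCACCABCACABCABCACCABC ⇒ AC·ABC·ABC·AC·C·ABC·AC·ABC·ABC·AC·C·ABC·AC·ABC·AC·C·ABC·AC·C·ABC·AC·ABC·ABC·AC·C·ABC
    A ↦ AC
    B ↦ C
    C ↦ ABC

A->AC, B->C, C->ABC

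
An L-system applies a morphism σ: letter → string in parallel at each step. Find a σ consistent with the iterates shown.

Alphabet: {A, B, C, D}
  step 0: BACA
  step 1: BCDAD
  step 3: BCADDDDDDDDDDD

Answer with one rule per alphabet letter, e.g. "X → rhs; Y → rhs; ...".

A->D, B->BC, C->A, D->DD

  step 0 ⇒ step 1: BACA ⇒ BC·D·A·D
    A ↦ D
    B ↦ BC
    C ↦ A
    D ↦ DD  (constrained at step 1)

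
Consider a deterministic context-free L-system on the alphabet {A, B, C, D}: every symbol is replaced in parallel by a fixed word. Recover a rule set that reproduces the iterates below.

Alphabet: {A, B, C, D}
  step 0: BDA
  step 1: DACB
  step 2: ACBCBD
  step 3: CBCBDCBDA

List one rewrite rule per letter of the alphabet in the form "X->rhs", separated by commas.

  step 2 ⇒ step 3: ACBCBD ⇒ CB·CB·D·CB·D·A
    A ↦ CB
    B ↦ D
    C ↦ CB
    D ↦ A

A->CB, B->D, C->CB, D->A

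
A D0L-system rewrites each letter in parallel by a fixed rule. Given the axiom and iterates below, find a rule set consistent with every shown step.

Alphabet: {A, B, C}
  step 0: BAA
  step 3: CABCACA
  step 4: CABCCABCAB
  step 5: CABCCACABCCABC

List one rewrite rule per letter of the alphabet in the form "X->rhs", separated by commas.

A->B, B->C, C->CA

  step 4 ⇒ step 5: CABCCABCAB ⇒ CA·B·C·CA·CA·B·C·CA·B·C
    A ↦ B
    B ↦ C
    C ↦ CA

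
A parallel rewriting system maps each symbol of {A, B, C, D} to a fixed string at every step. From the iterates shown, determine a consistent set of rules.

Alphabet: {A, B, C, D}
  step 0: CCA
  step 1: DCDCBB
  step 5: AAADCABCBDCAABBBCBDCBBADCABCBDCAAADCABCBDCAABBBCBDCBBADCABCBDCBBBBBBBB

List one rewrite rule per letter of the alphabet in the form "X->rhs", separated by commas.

A->BB, B->A, C->DC, D->BCB

  step 0 ⇒ step 1: CCA ⇒ DC·DC·BB
    A ↦ BB
    C ↦ DC
    B ↦ A  (constrained at step 1)
    D ↦ BCB  (constrained at step 1)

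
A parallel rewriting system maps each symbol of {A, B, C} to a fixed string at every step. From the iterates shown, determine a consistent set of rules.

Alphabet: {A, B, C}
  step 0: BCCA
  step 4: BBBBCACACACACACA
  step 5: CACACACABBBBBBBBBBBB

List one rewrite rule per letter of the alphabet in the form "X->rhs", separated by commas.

  step 4 ⇒ step 5: BBBBCACACACACACA ⇒ CA·CA·CA·CA·B·B·B·B·B·B·B·B·B·B·B·B
    A ↦ B
    B ↦ CA
    C ↦ B

A->B, B->CA, C->B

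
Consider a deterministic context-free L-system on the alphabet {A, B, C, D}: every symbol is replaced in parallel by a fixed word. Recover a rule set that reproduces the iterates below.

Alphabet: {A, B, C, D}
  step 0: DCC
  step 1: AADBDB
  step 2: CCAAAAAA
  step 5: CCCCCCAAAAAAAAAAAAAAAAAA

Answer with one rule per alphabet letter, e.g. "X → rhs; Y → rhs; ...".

  step 1 ⇒ step 2: AADBDB ⇒ C·C·AA·A·AA·A
    A ↦ C
    B ↦ A
    D ↦ AA
  step 0 ⇒ step 1: DCC ⇒ AA·DB·DB
    C ↦ DB

A->C, B->A, C->DB, D->AA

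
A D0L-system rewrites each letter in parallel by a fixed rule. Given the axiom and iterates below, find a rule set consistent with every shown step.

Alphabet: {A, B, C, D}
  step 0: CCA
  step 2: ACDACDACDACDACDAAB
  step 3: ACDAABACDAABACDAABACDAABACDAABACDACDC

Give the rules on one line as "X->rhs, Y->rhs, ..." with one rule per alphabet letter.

A->ACD, B->C, C->AA, D->B

  step 2 ⇒ step 3: ACDACDACDACDACDAAB ⇒ ACD·AA·B·ACD·AA·B·ACD·AA·B·ACD·AA·B·ACD·AA·B·ACD·ACD·C
    A ↦ ACD
    B ↦ C
    C ↦ AA
    D ↦ B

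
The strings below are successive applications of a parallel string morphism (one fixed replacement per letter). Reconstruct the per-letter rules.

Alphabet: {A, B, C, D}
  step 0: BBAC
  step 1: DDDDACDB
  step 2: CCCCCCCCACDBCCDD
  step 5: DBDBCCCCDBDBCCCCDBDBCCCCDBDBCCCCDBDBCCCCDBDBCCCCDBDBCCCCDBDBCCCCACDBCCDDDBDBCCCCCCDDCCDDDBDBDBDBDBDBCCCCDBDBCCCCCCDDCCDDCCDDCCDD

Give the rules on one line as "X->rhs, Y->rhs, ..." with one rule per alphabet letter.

A->AC, B->DD, C->DB, D->CC

  step 1 ⇒ step 2: DDDDACDB ⇒ CC·CC·CC·CC·AC·DB·CC·DD
    A ↦ AC
    B ↦ DD
    C ↦ DB
    D ↦ CC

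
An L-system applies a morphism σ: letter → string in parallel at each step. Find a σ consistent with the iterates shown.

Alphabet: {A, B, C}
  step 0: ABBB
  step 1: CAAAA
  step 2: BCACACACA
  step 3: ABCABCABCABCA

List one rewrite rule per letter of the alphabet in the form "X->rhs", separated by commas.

A->CA, B->A, C->B

  step 2 ⇒ step 3: BCACACACA ⇒ A·B·CA·B·CA·B·CA·B·CA
    A ↦ CA
    B ↦ A
    C ↦ B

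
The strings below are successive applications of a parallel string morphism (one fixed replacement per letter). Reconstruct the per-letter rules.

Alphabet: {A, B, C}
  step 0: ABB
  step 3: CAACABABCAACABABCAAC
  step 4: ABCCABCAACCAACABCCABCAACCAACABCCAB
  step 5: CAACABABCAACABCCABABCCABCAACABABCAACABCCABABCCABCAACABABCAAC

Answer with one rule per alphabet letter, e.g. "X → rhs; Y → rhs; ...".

A->C, B->AAC, C->AB

  step 4 ⇒ step 5: ABCCABCAACCAACABCCABCAACCAACABCCAB ⇒ C·AAC·AB·AB·C·AAC·AB·C·C·AB·AB·C·C·AB·C·AAC·AB·AB·C·AAC·AB·C·C·AB·AB·C·C·AB·C·AAC·AB·AB·C·AAC
    A ↦ C
    B ↦ AAC
    C ↦ AB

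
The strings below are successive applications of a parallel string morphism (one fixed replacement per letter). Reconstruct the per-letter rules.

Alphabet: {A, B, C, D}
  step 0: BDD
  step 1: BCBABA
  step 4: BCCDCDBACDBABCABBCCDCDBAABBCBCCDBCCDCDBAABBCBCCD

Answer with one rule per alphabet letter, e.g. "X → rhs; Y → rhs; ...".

A->AB, B->BC, C->CD, D->BA

  step 0 ⇒ step 1: BDD ⇒ BC·BA·BA
    B ↦ BC
    D ↦ BA
    A ↦ AB  (constrained at step 1)
    C ↦ CD  (constrained at step 1)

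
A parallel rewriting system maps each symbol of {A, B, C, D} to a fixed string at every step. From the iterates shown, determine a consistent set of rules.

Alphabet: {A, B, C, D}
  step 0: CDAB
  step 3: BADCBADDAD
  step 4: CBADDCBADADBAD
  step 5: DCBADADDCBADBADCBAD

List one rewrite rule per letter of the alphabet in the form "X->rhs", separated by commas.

A->B, B->C, C->D, D->AD

  step 4 ⇒ step 5: CBADDCBADADBAD ⇒ D·C·B·AD·AD·D·C·B·AD·B·AD·C·B·AD
    A ↦ B
    B ↦ C
    C ↦ D
    D ↦ AD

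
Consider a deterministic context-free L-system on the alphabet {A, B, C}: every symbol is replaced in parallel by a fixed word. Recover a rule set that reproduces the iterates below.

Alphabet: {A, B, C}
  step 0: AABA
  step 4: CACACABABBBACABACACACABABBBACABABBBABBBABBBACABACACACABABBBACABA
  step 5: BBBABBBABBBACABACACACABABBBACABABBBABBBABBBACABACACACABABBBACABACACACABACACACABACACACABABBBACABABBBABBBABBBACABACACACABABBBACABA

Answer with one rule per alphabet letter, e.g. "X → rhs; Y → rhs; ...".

  step 4 ⇒ step 5: CACACABABBBACABACACACABABBBACABABBBABBBABBBACABACACACABABBBACABA ⇒ BB·BA·BB·BA·BB·BA·CA·BA·CA·CA·CA·BA·BB·BA·CA·BA·BB·BA·BB·BA·BB·BA·CA·BA·CA·CA·CA·BA·BB·BA·CA·BA·CA·CA·CA·BA·CA·CA·CA·BA·CA·CA·CA·BA·BB·BA·CA·BA·BB·BA·BB·BA·BB·BA·CA·BA·CA·CA·CA·BA·BB·BA·CA·BA
    A ↦ BA
    B ↦ CA
    C ↦ BB

A->BA, B->CA, C->BB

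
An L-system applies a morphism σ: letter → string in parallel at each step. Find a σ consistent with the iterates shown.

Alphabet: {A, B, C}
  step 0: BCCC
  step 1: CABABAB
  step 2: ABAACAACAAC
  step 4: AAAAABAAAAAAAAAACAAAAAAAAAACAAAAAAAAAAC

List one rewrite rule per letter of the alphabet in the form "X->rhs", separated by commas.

A->AA, B->C, C->AB

  step 1 ⇒ step 2: CABABAB ⇒ AB·AA·C·AA·C·AA·C
    A ↦ AA
    B ↦ C
    C ↦ AB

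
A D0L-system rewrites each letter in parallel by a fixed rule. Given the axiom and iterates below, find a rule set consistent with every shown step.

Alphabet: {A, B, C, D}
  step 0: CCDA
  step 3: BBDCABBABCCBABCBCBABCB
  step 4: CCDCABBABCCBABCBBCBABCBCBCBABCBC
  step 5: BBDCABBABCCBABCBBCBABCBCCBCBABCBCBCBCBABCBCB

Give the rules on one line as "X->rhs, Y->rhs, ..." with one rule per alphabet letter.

  step 4 ⇒ step 5: CCDCABBABCCBABCBBCBABCBCBCBABCBC ⇒ B·B·DCA·B·BAB·C·C·BAB·C·B·B·C·BAB·C·B·C·C·B·C·BAB·C·B·C·B·C·B·C·BAB·C·B·C·B
    A ↦ BAB
    B ↦ C
    C ↦ B
    D ↦ DCA

A->BAB, B->C, C->B, D->DCA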